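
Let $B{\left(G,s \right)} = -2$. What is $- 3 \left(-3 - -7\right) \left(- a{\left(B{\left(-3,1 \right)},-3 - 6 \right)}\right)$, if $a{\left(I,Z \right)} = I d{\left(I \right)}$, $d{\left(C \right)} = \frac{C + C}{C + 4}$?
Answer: $48$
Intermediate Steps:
$d{\left(C \right)} = \frac{2 C}{4 + C}$
$a{\left(I,Z \right)} = \frac{2 I^{2}}{4 + I}$ ($a{\left(I,Z \right)} = I \frac{2 I}{4 + I} = \frac{2 I^{2}}{4 + I}$)
$- 3 \left(-3 - -7\right) \left(- a{\left(B{\left(-3,1 \right)},-3 - 6 \right)}\right) = - 3 \left(-3 - -7\right) \left(- \frac{2 \left(-2\right)^{2}}{4 - 2}\right) = - 3 \left(-3 + 7\right) \left(- \frac{2 \cdot 4}{2}\right) = \left(-3\right) 4 \left(- \frac{2 \cdot 4}{2}\right) = - 12 \left(\left(-1\right) 4\right) = \left(-12\right) \left(-4\right) = 48$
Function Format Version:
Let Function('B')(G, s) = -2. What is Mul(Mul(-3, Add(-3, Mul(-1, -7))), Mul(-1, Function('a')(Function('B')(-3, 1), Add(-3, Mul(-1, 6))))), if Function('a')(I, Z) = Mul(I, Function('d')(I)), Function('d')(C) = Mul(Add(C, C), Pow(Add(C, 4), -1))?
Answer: 48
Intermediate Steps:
Function('d')(C) = Mul(2, C, Pow(Add(4, C), -1)) (Function('d')(C) = Mul(Mul(2, C), Pow(Add(4, C), -1)) = Mul(2, C, Pow(Add(4, C), -1)))
Function('a')(I, Z) = Mul(2, Pow(I, 2), Pow(Add(4, I), -1)) (Function('a')(I, Z) = Mul(I, Mul(2, I, Pow(Add(4, I), -1))) = Mul(2, Pow(I, 2), Pow(Add(4, I), -1)))
Mul(Mul(-3, Add(-3, Mul(-1, -7))), Mul(-1, Function('a')(Function('B')(-3, 1), Add(-3, Mul(-1, 6))))) = Mul(Mul(-3, Add(-3, Mul(-1, -7))), Mul(-1, Mul(2, Pow(-2, 2), Pow(Add(4, -2), -1)))) = Mul(Mul(-3, Add(-3, 7)), Mul(-1, Mul(2, 4, Pow(2, -1)))) = Mul(Mul(-3, 4), Mul(-1, Mul(2, 4, Rational(1, 2)))) = Mul(-12, Mul(-1, 4)) = Mul(-12, -4) = 48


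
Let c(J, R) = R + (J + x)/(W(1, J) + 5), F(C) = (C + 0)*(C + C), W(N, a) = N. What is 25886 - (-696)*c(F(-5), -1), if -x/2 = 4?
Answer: 30062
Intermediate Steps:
x = -8 (x = -2*4 = -8)
F(C) = 2*C² (F(C) = C*(2*C) = 2*C²)
c(J, R) = -4/3 + R + J/6 (c(J, R) = R + (J - 8)/(1 + 5) = R + (-8 + J)/6 = R + (-8 + J)*(⅙) = R + (-4/3 + J/6) = -4/3 + R + J/6)
25886 - (-696)*c(F(-5), -1) = 25886 - (-696)*(-4/3 - 1 + (2*(-5)²)/6) = 25886 - (-696)*(-4/3 - 1 + (2*25)/6) = 25886 - (-696)*(-4/3 - 1 + (⅙)*50) = 25886 - (-696)*(-4/3 - 1 + 25/3) = 25886 - (-696)*6 = 25886 - 1*(-4176) = 25886 + 4176 = 30062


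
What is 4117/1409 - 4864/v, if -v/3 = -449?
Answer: -1307777/1897923 ≈ -0.68906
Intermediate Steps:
v = 1347 (v = -3*(-449) = 1347)
4117/1409 - 4864/v = 4117/1409 - 4864/1347 = -1307777/1897923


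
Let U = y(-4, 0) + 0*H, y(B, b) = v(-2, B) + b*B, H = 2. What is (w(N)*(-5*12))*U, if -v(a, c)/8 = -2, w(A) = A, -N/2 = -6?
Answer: -11520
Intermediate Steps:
N = 12 (N = -2*(-6) = 12)
v(a, c) = 16 (v(a, c) = -8*(-2) = 16)
y(B, b) = 16 + B*b (y(B, b) = 16 + b*B = 16 + B*b)
U = 16 (U = (16 - 4*0) + 0*2 = (16 + 0) + 0 = 16 + 0 = 16)
(w(N)*(-5*12))*U = (12*(-5*12))*16 = (12*(-60))*16 = -720*16 = -11520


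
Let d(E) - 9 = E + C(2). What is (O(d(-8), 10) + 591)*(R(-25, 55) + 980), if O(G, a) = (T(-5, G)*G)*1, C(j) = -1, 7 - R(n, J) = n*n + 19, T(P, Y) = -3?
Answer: 202713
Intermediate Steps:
R(n, J) = -12 - n² (R(n, J) = 7 - (n*n + 19) = 7 - (n² + 19) = 7 - (19 + n²) = 7 + (-19 - n²) = -12 - n²)
d(E) = 8 + E (d(E) = 9 + (E - 1) = 9 + (-1 + E) = 8 + E)
O(G, a) = -3*G (O(G, a) = -3*G*1 = -3*G)
(O(d(-8), 10) + 591)*(R(-25, 55) + 980) = (-3*(8 - 8) + 591)*((-12 - 1*(-25)²) + 980) = (-3*0 + 591)*((-12 - 1*625) + 980) = (0 + 591)*((-12 - 625) + 980) = 591*(-637 + 980) = 591*343 = 202713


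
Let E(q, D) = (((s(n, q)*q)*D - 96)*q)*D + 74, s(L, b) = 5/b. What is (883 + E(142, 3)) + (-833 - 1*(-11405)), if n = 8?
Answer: -22977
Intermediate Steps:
E(q, D) = 74 + D*q*(-96 + 5*D) (E(q, D) = ((((5/q)*q)*D - 96)*q)*D + 74 = ((5*D - 96)*q)*D + 74 = ((-96 + 5*D)*q)*D + 74 = (q*(-96 + 5*D))*D + 74 = D*q*(-96 + 5*D) + 74 = 74 + D*q*(-96 + 5*D))
(883 + E(142, 3)) + (-833 - 1*(-11405)) = (883 + (74 - 96*3*142 + 5*142*3²)) + (-833 - 1*(-11405)) = (883 + (74 - 40896 + 5*142*9)) + (-833 + 11405) = (883 + (74 - 40896 + 6390)) + 10572 = (883 - 34432) + 10572 = -33549 + 10572 = -22977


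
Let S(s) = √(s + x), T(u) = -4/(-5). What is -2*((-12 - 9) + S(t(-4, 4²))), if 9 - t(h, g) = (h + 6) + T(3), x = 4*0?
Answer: 42 - 2*√155/5 ≈ 37.020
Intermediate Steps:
T(u) = ⅘ (T(u) = -4*(-⅕) = ⅘)
x = 0
t(h, g) = 11/5 - h (t(h, g) = 9 - ((h + 6) + ⅘) = 9 - ((6 + h) + ⅘) = 9 - (34/5 + h) = 9 + (-34/5 - h) = 11/5 - h)
S(s) = √s (S(s) = √(s + 0) = √s)
-2*((-12 - 9) + S(t(-4, 4²))) = -2*((-12 - 9) + √(11/5 - 1*(-4))) = -2*(-21 + √(11/5 + 4)) = -2*(-21 + √(31/5)) = -2*(-21 + √155/5) = 42 - 2*√155/5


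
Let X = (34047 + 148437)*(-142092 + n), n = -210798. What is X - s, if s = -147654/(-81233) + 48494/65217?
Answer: -341159487545084468380/5297772561 ≈ -6.4397e+10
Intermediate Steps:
X = -64396778760 (X = (34047 + 148437)*(-142092 - 210798) = 182484*(-352890) = -64396778760)
s = 13568864020/5297772561 (s = -147654*(-1/81233) + 48494*(1/65217) = 147654/81233 + 48494/65217 = 13568864020/5297772561 ≈ 2.5612)
X - s = -64396778760 - 1*13568864020/5297772561 = -64396778760 - 13568864020/5297772561 = -341159487545084468380/5297772561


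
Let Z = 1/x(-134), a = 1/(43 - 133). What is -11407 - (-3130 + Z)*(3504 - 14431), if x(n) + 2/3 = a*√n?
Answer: (-34212917*√134 + 2053758450*I)/(√134 - 60*I) ≈ -3.4229e+7 + 3048.8*I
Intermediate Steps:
a = -1/90 (a = 1/(-90) = -1/90 ≈ -0.011111)
x(n) = -⅔ - √n/90
Z = 1/(-⅔ - I*√134/90) ≈ -1.4462 + 0.27901*I
-11407 - (-3130 + Z)*(3504 - 14431) = -11407 - (-3130 + (-2700/1867 + 45*I*√134/1867))*(3504 - 14431) = -11407 - (-5846410/1867 + 45*I*√134/1867)*(-10927) = -11407 - (63883722070/1867 - 491715*I*√134/1867) = -11407 + (-63883722070/1867 + 491715*I*√134/1867) = -63905018939/1867 + 491715*I*√134/1867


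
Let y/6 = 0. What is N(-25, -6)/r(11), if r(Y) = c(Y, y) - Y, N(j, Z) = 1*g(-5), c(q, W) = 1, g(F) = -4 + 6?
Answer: -1/5 ≈ -0.20000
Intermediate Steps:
g(F) = 2
y = 0 (y = 6*0 = 0)
N(j, Z) = 2 (N(j, Z) = 1*2 = 2)
r(Y) = 1 - Y
N(-25, -6)/r(11) = 2/(1 - 1*11) = 2/(1 - 11) = 2/(-10) = 2*(-1/10) = -1/5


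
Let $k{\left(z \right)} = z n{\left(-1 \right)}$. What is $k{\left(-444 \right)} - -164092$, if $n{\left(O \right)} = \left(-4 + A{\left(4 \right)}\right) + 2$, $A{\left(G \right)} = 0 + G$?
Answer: $163204$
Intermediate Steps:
$A{\left(G \right)} = G$
$n{\left(O \right)} = 2$ ($n{\left(O \right)} = \left(-4 + 4\right) + 2 = 0 + 2 = 2$)
$k{\left(z \right)} = 2 z$ ($k{\left(z \right)} = z 2 = 2 z$)
$k{\left(-444 \right)} - -164092 = 2 \left(-444\right) - -164092 = -888 + 164092 = 163204$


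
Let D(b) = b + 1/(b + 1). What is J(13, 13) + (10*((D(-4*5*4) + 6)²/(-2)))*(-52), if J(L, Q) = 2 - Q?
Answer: 8888657689/6241 ≈ 1.4242e+6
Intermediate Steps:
D(b) = b + 1/(1 + b)
J(13, 13) + (10*((D(-4*5*4) + 6)²/(-2)))*(-52) = (2 - 1*13) + (10*(((1 - 4*5*4 + (-4*5*4)²)/(1 - 4*5*4) + 6)²/(-2)))*(-52) = (2 - 13) + (10*(((1 - 20*4 + (-20*4)²)/(1 - 20*4) + 6)²*(-½)))*(-52) = -11 + (10*(((1 - 80 + (-80)²)/(1 - 80) + 6)²*(-½)))*(-52) = -11 + (10*(((1 - 80 + 6400)/(-79) + 6)²*(-½)))*(-52) = -11 + (10*((-1/79*6321 + 6)²*(-½)))*(-52) = -11 + (10*((-6321/79 + 6)²*(-½)))*(-52) = -11 + (10*((-5847/79)²*(-½)))*(-52) = -11 + (10*((34187409/6241)*(-½)))*(-52) = -11 + (10*(-34187409/12482))*(-52) = -11 - 170937045/6241*(-52) = -11 + 8888726340/6241 = 8888657689/6241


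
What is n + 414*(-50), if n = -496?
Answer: -21196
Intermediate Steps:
n + 414*(-50) = -496 + 414*(-50) = -496 - 20700 = -21196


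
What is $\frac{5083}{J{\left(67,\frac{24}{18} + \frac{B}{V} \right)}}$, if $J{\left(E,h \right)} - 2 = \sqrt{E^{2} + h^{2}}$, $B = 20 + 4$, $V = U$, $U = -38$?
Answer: $- \frac{33029334}{14573365} + \frac{289731 \sqrt{14586361}}{14573365} \approx 73.663$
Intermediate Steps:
$V = -38$
$B = 24$
$J{\left(E,h \right)} = 2 + \sqrt{E^{2} + h^{2}}$
$\frac{5083}{J{\left(67,\frac{24}{18} + \frac{B}{V} \right)}} = \frac{5083}{2 + \sqrt{67^{2} + \left(\frac{24}{18} + \frac{24}{-38}\right)^{2}}} = \frac{5083}{2 + \sqrt{4489 + \left(24 \cdot \frac{1}{18} + 24 \left(- \frac{1}{38}\right)\right)^{2}}} = \frac{5083}{2 + \sqrt{4489 + \left(\frac{4}{3} - \frac{12}{19}\right)^{2}}} = \frac{5083}{2 + \sqrt{4489 + \left(\frac{40}{57}\right)^{2}}} = \frac{5083}{2 + \sqrt{4489 + \frac{1600}{3249}}} = \frac{5083}{2 + \sqrt{\frac{14586361}{3249}}} = \frac{5083}{2 + \frac{\sqrt{14586361}}{57}}$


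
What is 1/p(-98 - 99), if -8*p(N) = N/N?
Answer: -8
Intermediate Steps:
p(N) = -⅛ (p(N) = -N/(8*N) = -⅛*1 = -⅛)
1/p(-98 - 99) = 1/(-⅛) = -8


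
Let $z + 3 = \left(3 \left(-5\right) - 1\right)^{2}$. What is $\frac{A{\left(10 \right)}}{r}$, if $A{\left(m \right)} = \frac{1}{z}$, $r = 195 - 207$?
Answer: $- \frac{1}{3036} \approx -0.00032938$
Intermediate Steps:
$r = -12$ ($r = 195 - 207 = -12$)
$z = 253$ ($z = -3 + \left(3 \left(-5\right) - 1\right)^{2} = -3 + \left(-15 - 1\right)^{2} = -3 + \left(-16\right)^{2} = -3 + 256 = 253$)
$A{\left(m \right)} = \frac{1}{253}$
$\frac{A{\left(10 \right)}}{r} = \frac{1}{253 \left(-12\right)} = \frac{1}{253} \left(- \frac{1}{12}\right) = - \frac{1}{3036}$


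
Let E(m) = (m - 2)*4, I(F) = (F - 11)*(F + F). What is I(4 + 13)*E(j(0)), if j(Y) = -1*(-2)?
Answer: 0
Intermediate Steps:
j(Y) = 2
I(F) = 2*F*(-11 + F) (I(F) = (-11 + F)*(2*F) = 2*F*(-11 + F))
E(m) = -8 + 4*m (E(m) = (-2 + m)*4 = -8 + 4*m)
I(4 + 13)*E(j(0)) = (2*(4 + 13)*(-11 + (4 + 13)))*(-8 + 4*2) = (2*17*(-11 + 17))*(-8 + 8) = (2*17*6)*0 = 204*0 = 0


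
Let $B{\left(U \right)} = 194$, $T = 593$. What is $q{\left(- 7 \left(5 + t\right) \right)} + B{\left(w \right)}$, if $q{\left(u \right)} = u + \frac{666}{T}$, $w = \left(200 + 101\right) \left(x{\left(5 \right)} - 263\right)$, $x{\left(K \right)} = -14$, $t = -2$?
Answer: $\frac{103255}{593} \approx 174.12$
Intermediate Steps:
$w = -83377$ ($w = \left(200 + 101\right) \left(-14 - 263\right) = 301 \left(-277\right) = -83377$)
$q{\left(u \right)} = \frac{666}{593} + u$ ($q{\left(u \right)} = u + \frac{666}{593} = \frac{666}{593} + u$)
$q{\left(- 7 \left(5 + t\right) \right)} + B{\left(w \right)} = \left(\frac{666}{593} - 7 \left(5 - 2\right)\right) + 194 = \left(\frac{666}{593} - 21\right) + 194 = - \frac{11787}{593} + 194 = \frac{103255}{593}$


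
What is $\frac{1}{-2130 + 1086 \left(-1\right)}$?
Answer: $- \frac{1}{3216} \approx -0.00031095$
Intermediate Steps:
$\frac{1}{-2130 + 1086 \left(-1\right)} = \frac{1}{-2130 - 1086} = \frac{1}{-3216} = - \frac{1}{3216}$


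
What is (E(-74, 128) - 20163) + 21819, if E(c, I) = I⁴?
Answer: 268437112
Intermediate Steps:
(E(-74, 128) - 20163) + 21819 = (128⁴ - 20163) + 21819 = (268435456 - 20163) + 21819 = 268415293 + 21819 = 268437112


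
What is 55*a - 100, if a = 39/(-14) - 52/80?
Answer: -8091/28 ≈ -288.96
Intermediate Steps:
a = -481/140 (a = 39*(-1/14) - 52*1/80 = -39/14 - 13/20 = -481/140 ≈ -3.4357)
55*a - 100 = 55*(-481/140) - 100 = -5291/28 - 100 = -8091/28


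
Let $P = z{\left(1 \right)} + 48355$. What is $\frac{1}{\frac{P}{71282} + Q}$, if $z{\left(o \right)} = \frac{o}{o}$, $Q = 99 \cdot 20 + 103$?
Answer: $\frac{35641}{74264381} \approx 0.00047992$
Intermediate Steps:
$Q = 2083$ ($Q = 1980 + 103 = 2083$)
$z{\left(o \right)} = 1$
$P = 48356$ ($P = 1 + 48355 = 48356$)
$\frac{1}{\frac{P}{71282} + Q} = \frac{1}{\frac{48356}{71282} + 2083} = \frac{1}{48356 \cdot \frac{1}{71282} + 2083} = \frac{1}{\frac{24178}{35641} + 2083} = \frac{1}{\frac{74264381}{35641}} = \frac{35641}{74264381}$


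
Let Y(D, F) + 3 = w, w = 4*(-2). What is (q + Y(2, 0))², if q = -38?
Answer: 2401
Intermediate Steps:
w = -8
Y(D, F) = -11 (Y(D, F) = -3 - 8 = -11)
(q + Y(2, 0))² = (-38 - 11)² = (-49)² = 2401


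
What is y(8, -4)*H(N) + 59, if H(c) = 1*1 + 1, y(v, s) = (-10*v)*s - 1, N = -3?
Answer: 697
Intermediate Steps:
y(v, s) = -1 - 10*s*v (y(v, s) = -10*s*v - 1 = -1 - 10*s*v)
H(c) = 2 (H(c) = 1 + 1 = 2)
y(8, -4)*H(N) + 59 = (-1 - 10*(-4)*8)*2 + 59 = (-1 + 320)*2 + 59 = 319*2 + 59 = 638 + 59 = 697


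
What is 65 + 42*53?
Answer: 2291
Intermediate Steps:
65 + 42*53 = 65 + 2226 = 2291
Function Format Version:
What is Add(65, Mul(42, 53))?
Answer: 2291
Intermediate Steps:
Add(65, Mul(42, 53)) = Add(65, 2226) = 2291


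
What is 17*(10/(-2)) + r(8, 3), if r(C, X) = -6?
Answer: -91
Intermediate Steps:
17*(10/(-2)) + r(8, 3) = 17*(10/(-2)) - 6 = 17*(10*(-½)) - 6 = 17*(-5) - 6 = -85 - 6 = -91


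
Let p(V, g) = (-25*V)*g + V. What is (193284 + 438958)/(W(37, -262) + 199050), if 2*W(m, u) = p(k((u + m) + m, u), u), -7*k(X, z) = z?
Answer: 4425694/2251531 ≈ 1.9656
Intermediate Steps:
k(X, z) = -z/7
p(V, g) = V - 25*V*g (p(V, g) = -25*V*g + V = V - 25*V*g)
W(m, u) = -u*(1 - 25*u)/14 (W(m, u) = ((-u/7)*(1 - 25*u))/2 = (-u*(1 - 25*u)/7)/2 = -u*(1 - 25*u)/14)
(193284 + 438958)/(W(37, -262) + 199050) = (193284 + 438958)/((1/14)*(-262)*(-1 + 25*(-262)) + 199050) = 632242/((1/14)*(-262)*(-1 - 6550) + 199050) = 632242/((1/14)*(-262)*(-6551) + 199050) = 632242/(858181/7 + 199050) = 632242/(2251531/7) = 632242*(7/2251531) = 4425694/2251531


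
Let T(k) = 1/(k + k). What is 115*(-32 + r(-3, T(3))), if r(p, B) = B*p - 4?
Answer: -8395/2 ≈ -4197.5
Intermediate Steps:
T(k) = 1/(2*k)
r(p, B) = -4 + B*p
115*(-32 + r(-3, T(3))) = 115*(-32 + (-4 + ((½)/3)*(-3))) = 115*(-32 + (-4 + ((½)*(⅓))*(-3))) = 115*(-32 + (-4 + (⅙)*(-3))) = 115*(-32 + (-4 - ½)) = 115*(-32 - 9/2) = 115*(-73/2) = -8395/2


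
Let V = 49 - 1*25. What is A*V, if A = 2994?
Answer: 71856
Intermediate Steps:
V = 24 (V = 49 - 25 = 24)
A*V = 2994*24 = 71856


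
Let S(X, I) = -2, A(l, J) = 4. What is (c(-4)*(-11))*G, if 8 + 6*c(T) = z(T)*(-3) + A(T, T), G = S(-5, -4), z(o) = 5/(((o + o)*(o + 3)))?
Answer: -517/24 ≈ -21.542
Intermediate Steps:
z(o) = 5/(2*o*(3 + o)) (z(o) = 5/(((2*o)*(3 + o))) = 5/((2*o*(3 + o))) = 5*(1/(2*o*(3 + o))) = 5/(2*o*(3 + o)))
G = -2
c(T) = -⅔ - 5/(4*T*(3 + T)) (c(T) = -4/3 + ((5/(2*T*(3 + T)))*(-3) + 4)/6 = -4/3 + (-15/(2*T*(3 + T)) + 4)/6 = -4/3 + (4 - 15/(2*T*(3 + T)))/6 = -4/3 + (⅔ - 5/(4*T*(3 + T))) = -⅔ - 5/(4*T*(3 + T)))
(c(-4)*(-11))*G = (((1/12)*(-15 - 8*(-4)*(3 - 4))/(-4*(3 - 4)))*(-11))*(-2) = (((1/12)*(-¼)*(-15 - 8*(-4)*(-1))/(-1))*(-11))*(-2) = (((1/12)*(-¼)*(-1)*(-15 - 32))*(-11))*(-2) = (((1/12)*(-¼)*(-1)*(-47))*(-11))*(-2) = -47/48*(-11)*(-2) = (517/48)*(-2) = -517/24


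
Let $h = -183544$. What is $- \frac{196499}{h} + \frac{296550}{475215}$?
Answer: $\frac{9853949699}{5814857464} \approx 1.6946$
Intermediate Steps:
$- \frac{196499}{h} + \frac{296550}{475215} = - \frac{196499}{-183544} + \frac{296550}{475215} = \left(-196499\right) \left(- \frac{1}{183544}\right) + 296550 \cdot \frac{1}{475215} = \frac{196499}{183544} + \frac{19770}{31681} = \frac{9853949699}{5814857464}$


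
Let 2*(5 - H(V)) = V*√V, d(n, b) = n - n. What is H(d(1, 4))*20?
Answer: 100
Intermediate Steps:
d(n, b) = 0
H(V) = 5 - V^(3/2)/2 (H(V) = 5 - V*√V/2 = 5 - V^(3/2)/2)
H(d(1, 4))*20 = (5 - 0^(3/2)/2)*20 = (5 - ½*0)*20 = (5 + 0)*20 = 5*20 = 100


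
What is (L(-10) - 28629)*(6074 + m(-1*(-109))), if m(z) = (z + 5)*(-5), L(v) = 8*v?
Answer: -158014336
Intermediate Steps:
m(z) = -25 - 5*z (m(z) = (5 + z)*(-5) = -25 - 5*z)
(L(-10) - 28629)*(6074 + m(-1*(-109))) = (8*(-10) - 28629)*(6074 + (-25 - (-5)*(-109))) = (-80 - 28629)*(6074 + (-25 - 5*109)) = -28709*(6074 + (-25 - 545)) = -28709*(6074 - 570) = -28709*5504 = -158014336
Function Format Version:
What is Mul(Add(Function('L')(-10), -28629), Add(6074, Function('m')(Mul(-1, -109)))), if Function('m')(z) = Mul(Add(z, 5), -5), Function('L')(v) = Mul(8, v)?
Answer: -158014336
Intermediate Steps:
Function('m')(z) = Add(-25, Mul(-5, z)) (Function('m')(z) = Mul(Add(5, z), -5) = Add(-25, Mul(-5, z)))
Mul(Add(Function('L')(-10), -28629), Add(6074, Function('m')(Mul(-1, -109)))) = Mul(Add(Mul(8, -10), -28629), Add(6074, Add(-25, Mul(-5, Mul(-1, -109))))) = Mul(Add(-80, -28629), Add(6074, Add(-25, Mul(-5, 109)))) = Mul(-28709, Add(6074, Add(-25, -545))) = Mul(-28709, Add(6074, -570)) = Mul(-28709, 5504) = -158014336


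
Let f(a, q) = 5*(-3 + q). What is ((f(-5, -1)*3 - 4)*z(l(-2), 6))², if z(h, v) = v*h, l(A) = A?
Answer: 589824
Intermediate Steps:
f(a, q) = -15 + 5*q
z(h, v) = h*v
((f(-5, -1)*3 - 4)*z(l(-2), 6))² = (((-15 + 5*(-1))*3 - 4)*(-2*6))² = (((-15 - 5)*3 - 4)*(-12))² = ((-20*3 - 4)*(-12))² = ((-60 - 4)*(-12))² = (-64*(-12))² = 768² = 589824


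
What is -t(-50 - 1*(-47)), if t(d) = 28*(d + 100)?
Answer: -2716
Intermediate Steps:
t(d) = 2800 + 28*d (t(d) = 28*(100 + d) = 2800 + 28*d)
-t(-50 - 1*(-47)) = -(2800 + 28*(-50 - 1*(-47))) = -(2800 + 28*(-50 + 47)) = -(2800 + 28*(-3)) = -(2800 - 84) = -1*2716 = -2716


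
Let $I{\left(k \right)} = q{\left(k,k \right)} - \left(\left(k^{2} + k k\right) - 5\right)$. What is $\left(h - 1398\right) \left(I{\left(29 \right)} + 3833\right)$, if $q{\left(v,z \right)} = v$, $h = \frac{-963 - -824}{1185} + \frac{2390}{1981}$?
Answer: $- \frac{1433022303443}{469497} \approx -3.0522 \cdot 10^{6}$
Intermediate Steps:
$h = \frac{2556791}{2347485}$ ($h = \left(-963 + 824\right) \frac{1}{1185} + 2390 \cdot \frac{1}{1981} = \left(-139\right) \frac{1}{1185} + \frac{2390}{1981} = - \frac{139}{1185} + \frac{2390}{1981} = \frac{2556791}{2347485} \approx 1.0892$)
$I{\left(k \right)} = 5 + k - 2 k^{2}$ ($I{\left(k \right)} = k - \left(\left(k^{2} + k k\right) - 5\right) = k - \left(\left(k^{2} + k^{2}\right) - 5\right) = k - \left(2 k^{2} - 5\right) = k - \left(-5 + 2 k^{2}\right) = 5 + k - 2 k^{2}$)
$\left(h - 1398\right) \left(I{\left(29 \right)} + 3833\right) = \left(\frac{2556791}{2347485} - 1398\right) \left(\left(5 + 29 - 2 \cdot 29^{2}\right) + 3833\right) = - \frac{3279227239 \left(\left(5 + 29 - 1682\right) + 3833\right)}{2347485} = - \frac{3279227239 \left(-1648 + 3833\right)}{2347485} = \left(- \frac{3279227239}{2347485}\right) 2185 = - \frac{1433022303443}{469497}$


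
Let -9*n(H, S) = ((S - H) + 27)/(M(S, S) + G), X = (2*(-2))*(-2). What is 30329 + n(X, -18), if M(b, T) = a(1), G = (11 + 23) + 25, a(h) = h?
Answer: 16377659/540 ≈ 30329.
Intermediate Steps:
G = 59 (G = 34 + 25 = 59)
M(b, T) = 1
X = 8 (X = -4*(-2) = 8)
n(H, S) = -1/20 - S/540 + H/540 (n(H, S) = -((S - H) + 27)/(9*(1 + 59)) = -(27 + S - H)/(9*60) = -(9/20 - H/60 + S/60)/9 = -1/20 - S/540 + H/540)
30329 + n(X, -18) = 30329 + (-1/20 - 1/540*(-18) + (1/540)*8) = 30329 + (-1/20 + 1/30 + 2/135) = 30329 - 1/540 = 16377659/540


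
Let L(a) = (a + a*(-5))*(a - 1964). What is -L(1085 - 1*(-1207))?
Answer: 3007104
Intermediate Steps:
L(a) = -4*a*(-1964 + a) (L(a) = (a - 5*a)*(-1964 + a) = (-4*a)*(-1964 + a) = -4*a*(-1964 + a))
-L(1085 - 1*(-1207)) = -4*(1085 - 1*(-1207))*(1964 - (1085 - 1*(-1207))) = -4*(1085 + 1207)*(1964 - (1085 + 1207)) = -4*2292*(1964 - 1*2292) = -4*2292*(1964 - 2292) = -4*2292*(-328) = -1*(-3007104) = 3007104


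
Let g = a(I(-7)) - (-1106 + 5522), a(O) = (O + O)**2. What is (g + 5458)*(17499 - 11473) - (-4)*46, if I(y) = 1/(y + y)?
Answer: 307690550/49 ≈ 6.2794e+6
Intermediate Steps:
I(y) = 1/(2*y)
a(O) = 4*O**2 (a(O) = (2*O)**2 = 4*O**2)
g = -216383/49 (g = 4*((1/2)/(-7))**2 - (-1106 + 5522) = 4*((1/2)*(-1/7))**2 - 1*4416 = 4*(-1/14)**2 - 4416 = 4*(1/196) - 4416 = 1/49 - 4416 = -216383/49 ≈ -4416.0)
(g + 5458)*(17499 - 11473) - (-4)*46 = (-216383/49 + 5458)*(17499 - 11473) - (-4)*46 = (51059/49)*6026 - 1*(-184) = 307681534/49 + 184 = 307690550/49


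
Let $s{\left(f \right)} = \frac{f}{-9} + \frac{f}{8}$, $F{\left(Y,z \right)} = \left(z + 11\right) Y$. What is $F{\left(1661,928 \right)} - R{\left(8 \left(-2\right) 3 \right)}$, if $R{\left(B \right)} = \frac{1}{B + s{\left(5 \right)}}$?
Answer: $\frac{5382452301}{3451} \approx 1.5597 \cdot 10^{6}$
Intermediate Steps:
$F{\left(Y,z \right)} = Y \left(11 + z\right)$ ($F{\left(Y,z \right)} = \left(11 + z\right) Y = Y \left(11 + z\right)$)
$s{\left(f \right)} = \frac{f}{72}$ ($s{\left(f \right)} = f \left(- \frac{1}{9}\right) + f \frac{1}{8} = - \frac{f}{9} + \frac{f}{8} = \frac{f}{72}$)
$R{\left(B \right)} = \frac{1}{\frac{5}{72} + B}$ ($R{\left(B \right)} = \frac{1}{B + \frac{1}{72} \cdot 5} = \frac{1}{B + \frac{5}{72}} = \frac{1}{\frac{5}{72} + B}$)
$F{\left(1661,928 \right)} - R{\left(8 \left(-2\right) 3 \right)} = 1661 \left(11 + 928\right) - \frac{72}{5 + 72 \cdot 8 \left(-2\right) 3} = 1661 \cdot 939 - \frac{72}{5 + 72 \left(\left(-16\right) 3\right)} = 1559679 - \frac{72}{5 + 72 \left(-48\right)} = 1559679 - \frac{72}{5 - 3456} = 1559679 - \frac{72}{-3451} = 1559679 - 72 \left(- \frac{1}{3451}\right) = 1559679 - - \frac{72}{3451} = 1559679 + \frac{72}{3451} = \frac{5382452301}{3451}$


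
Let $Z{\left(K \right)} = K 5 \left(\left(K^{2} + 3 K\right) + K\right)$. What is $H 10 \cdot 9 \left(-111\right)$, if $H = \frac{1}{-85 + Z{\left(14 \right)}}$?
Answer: $- \frac{1998}{3511} \approx -0.56907$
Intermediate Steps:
$Z{\left(K \right)} = 5 K \left(K^{2} + 4 K\right)$
$H = \frac{1}{17555}$ ($H = \frac{1}{-85 + 5 \cdot 14^{2} \left(4 + 14\right)} = \frac{1}{-85 + 5 \cdot 196 \cdot 18} = \frac{1}{-85 + 17640} = \frac{1}{17555} \approx 5.6964 \cdot 10^{-5}$)
$H 10 \cdot 9 \left(-111\right) = \frac{10 \cdot 9}{17555} \left(-111\right) = \frac{1}{17555} \cdot 90 \left(-111\right) = \frac{18}{3511} \left(-111\right) = - \frac{1998}{3511}$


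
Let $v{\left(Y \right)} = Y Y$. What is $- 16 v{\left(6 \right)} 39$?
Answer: $-22464$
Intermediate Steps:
$v{\left(Y \right)} = Y^{2}$
$- 16 v{\left(6 \right)} 39 = - 16 \cdot 6^{2} \cdot 39 = \left(-16\right) 36 \cdot 39 = \left(-576\right) 39 = -22464$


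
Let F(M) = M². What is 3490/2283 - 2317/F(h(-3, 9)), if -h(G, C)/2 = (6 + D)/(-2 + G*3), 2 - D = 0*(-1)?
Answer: -639161591/584448 ≈ -1093.6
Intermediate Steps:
D = 2 (D = 2 - 0*(-1) = 2 - 1*0 = 2 + 0 = 2)
h(G, C) = -16/(-2 + 3*G) (h(G, C) = -2*(6 + 2)/(-2 + G*3) = -16/(-2 + 3*G))
3490/2283 - 2317/F(h(-3, 9)) = 3490/2283 - 2317*(-2 + 3*(-3))²/256 = 3490*(1/2283) - 2317*(-2 - 9)²/256 = 3490/2283 - 2317/((-16/(-11))²) = 3490/2283 - 2317/((-16*(-1/11))²) = 3490/2283 - 2317/((16/11)²) = 3490/2283 - 2317/256/121 = 3490/2283 - 2317*121/256 = 3490/2283 - 280357/256 = -639161591/584448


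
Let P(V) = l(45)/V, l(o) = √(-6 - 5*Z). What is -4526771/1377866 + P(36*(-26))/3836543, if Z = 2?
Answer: -4526771/1377866 - I/897751062 ≈ -3.2854 - 1.1139e-9*I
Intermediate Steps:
l(o) = 4*I (l(o) = √(-6 - 5*2) = √(-6 - 10) = √(-16) = 4*I)
P(V) = 4*I/V (P(V) = (4*I)/V = 4*I/V)
-4526771/1377866 + P(36*(-26))/3836543 = -4526771/1377866 + (4*I/((36*(-26))))/3836543 = -4526771*1/1377866 + (4*I/(-936))*(1/3836543) = -4526771/1377866 + (4*I*(-1/936))*(1/3836543) = -4526771/1377866 - I/234*(1/3836543) = -4526771/1377866 - I/897751062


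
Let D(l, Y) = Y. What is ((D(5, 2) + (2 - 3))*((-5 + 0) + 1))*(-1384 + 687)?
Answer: 2788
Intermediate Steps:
((D(5, 2) + (2 - 3))*((-5 + 0) + 1))*(-1384 + 687) = ((2 + (2 - 3))*((-5 + 0) + 1))*(-1384 + 687) = ((2 - 1)*(-5 + 1))*(-697) = (1*(-4))*(-697) = -4*(-697) = 2788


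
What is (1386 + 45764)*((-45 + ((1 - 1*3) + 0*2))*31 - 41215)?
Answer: -2011984800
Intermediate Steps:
(1386 + 45764)*((-45 + ((1 - 1*3) + 0*2))*31 - 41215) = 47150*((-45 + ((1 - 3) + 0))*31 - 41215) = 47150*((-45 + (-2 + 0))*31 - 41215) = 47150*((-45 - 2)*31 - 41215) = 47150*(-47*31 - 41215) = 47150*(-1457 - 41215) = 47150*(-42672) = -2011984800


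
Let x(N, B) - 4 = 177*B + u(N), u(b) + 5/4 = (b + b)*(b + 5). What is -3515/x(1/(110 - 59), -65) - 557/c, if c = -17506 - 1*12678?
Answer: 2875885531/8874790232 ≈ 0.32405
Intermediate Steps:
u(b) = -5/4 + 2*b*(5 + b) (u(b) = -5/4 + (b + b)*(b + 5) = -5/4 + (2*b)*(5 + b) = -5/4 + 2*b*(5 + b))
c = -30184 (c = -17506 - 12678 = -30184)
x(N, B) = 11/4 + 2*N**2 + 10*N + 177*B (x(N, B) = 4 + (177*B + (-5/4 + 2*N**2 + 10*N)) = 4 + (-5/4 + 2*N**2 + 10*N + 177*B) = 11/4 + 2*N**2 + 10*N + 177*B)
-3515/x(1/(110 - 59), -65) - 557/c = -3515/(11/4 + 2*(1/(110 - 59))**2 + 10/(110 - 59) + 177*(-65)) - 557/(-30184) = -3515/(11/4 + 2*(1/51)**2 + 10/51 - 11505) - 557*(-1/30184) = -3515/(11/4 + 2*(1/51)**2 + 10*(1/51) - 11505) + 557/30184 = -3515/(11/4 + 2*(1/2601) + 10/51 - 11505) + 557/30184 = -3515/(11/4 + 2/2601 + 10/51 - 11505) + 557/30184 = -3515/(-119667361/10404) + 557/30184 = -3515*(-10404/119667361) + 557/30184 = 988380/3234253 + 557/30184 = 2875885531/8874790232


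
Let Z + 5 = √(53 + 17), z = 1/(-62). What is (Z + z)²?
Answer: 365801/3844 - 311*√70/31 ≈ 11.226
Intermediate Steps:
z = -1/62 ≈ -0.016129
Z = -5 + √70 (Z = -5 + √(53 + 17) = -5 + √70 ≈ 3.3666)
(Z + z)² = ((-5 + √70) - 1/62)² = (-311/62 + √70)²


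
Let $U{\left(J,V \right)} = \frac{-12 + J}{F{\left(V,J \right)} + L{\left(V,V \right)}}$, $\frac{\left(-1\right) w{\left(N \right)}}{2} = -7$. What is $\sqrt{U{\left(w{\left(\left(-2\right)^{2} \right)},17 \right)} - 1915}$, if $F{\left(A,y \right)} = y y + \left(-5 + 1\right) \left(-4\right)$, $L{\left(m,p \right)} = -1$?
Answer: $\frac{i \sqrt{85257293}}{211} \approx 43.761 i$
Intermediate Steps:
$w{\left(N \right)} = 14$ ($w{\left(N \right)} = \left(-2\right) \left(-7\right) = 14$)
$F{\left(A,y \right)} = 16 + y^{2}$ ($F{\left(A,y \right)} = y^{2} - -16 = y^{2} + 16 = 16 + y^{2}$)
$U{\left(J,V \right)} = \frac{-12 + J}{15 + J^{2}}$ ($U{\left(J,V \right)} = \frac{-12 + J}{\left(16 + J^{2}\right) - 1} = \frac{-12 + J}{15 + J^{2}}$)
$\sqrt{U{\left(w{\left(\left(-2\right)^{2} \right)},17 \right)} - 1915} = \sqrt{\frac{-12 + 14}{15 + 14^{2}} - 1915} = \sqrt{\frac{1}{15 + 196} \cdot 2 - 1915} = \sqrt{\frac{1}{211} \cdot 2 - 1915} = \sqrt{\frac{2}{211} - 1915} = \sqrt{- \frac{404063}{211}} = \frac{i \sqrt{85257293}}{211}$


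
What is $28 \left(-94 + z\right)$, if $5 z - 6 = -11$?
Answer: $-2660$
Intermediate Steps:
$z = -1$ ($z = \frac{6}{5} + \frac{1}{5} \left(-11\right) = \frac{6}{5} - \frac{11}{5} = -1$)
$28 \left(-94 + z\right) = 28 \left(-94 - 1\right) = 28 \left(-95\right) = -2660$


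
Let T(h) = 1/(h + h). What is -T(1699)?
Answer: -1/3398 ≈ -0.00029429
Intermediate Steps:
T(h) = 1/(2*h)
-T(1699) = -1/(2*1699) = -1*1/3398 = -1/3398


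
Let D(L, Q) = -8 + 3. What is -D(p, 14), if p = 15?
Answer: 5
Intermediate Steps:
D(L, Q) = -5
-D(p, 14) = -1*(-5) = 5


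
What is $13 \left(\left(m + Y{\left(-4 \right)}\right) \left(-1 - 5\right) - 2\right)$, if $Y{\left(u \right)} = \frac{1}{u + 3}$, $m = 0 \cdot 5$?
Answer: $52$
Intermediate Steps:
$m = 0$
$Y{\left(u \right)} = \frac{1}{3 + u}$
$13 \left(\left(m + Y{\left(-4 \right)}\right) \left(-1 - 5\right) - 2\right) = 13 \left(\left(0 + \frac{1}{3 - 4}\right) \left(-1 - 5\right) - 2\right) = 13 \left(\left(0 + \frac{1}{-1}\right) \left(-6\right) - 2\right) = 13 \left(\left(0 - 1\right) \left(-6\right) - 2\right) = 13 \left(\left(-1\right) \left(-6\right) - 2\right) = 13 \left(6 - 2\right) = 13 \cdot 4 = 52$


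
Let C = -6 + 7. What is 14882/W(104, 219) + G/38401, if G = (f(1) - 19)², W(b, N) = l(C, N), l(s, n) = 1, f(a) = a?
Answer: 571484006/38401 ≈ 14882.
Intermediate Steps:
C = 1
W(b, N) = 1
G = 324 (G = (1 - 19)² = (-18)² = 324)
14882/W(104, 219) + G/38401 = 14882/1 + 324/38401 = 14882*1 + 324*(1/38401) = 14882 + 324/38401 = 571484006/38401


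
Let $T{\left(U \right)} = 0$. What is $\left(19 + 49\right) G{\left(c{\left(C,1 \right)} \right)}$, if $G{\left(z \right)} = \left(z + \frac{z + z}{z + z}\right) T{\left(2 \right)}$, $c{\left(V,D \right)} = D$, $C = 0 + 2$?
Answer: $0$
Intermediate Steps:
$C = 2$
$G{\left(z \right)} = 0$ ($G{\left(z \right)} = \left(z + \frac{z + z}{z + z}\right) 0 = \left(z + \frac{2 z}{2 z}\right) 0 = \left(z + 2 z \frac{1}{2 z}\right) 0 = \left(z + 1\right) 0 = \left(1 + z\right) 0 = 0$)
$\left(19 + 49\right) G{\left(c{\left(C,1 \right)} \right)} = \left(19 + 49\right) 0 = 68 \cdot 0 = 0$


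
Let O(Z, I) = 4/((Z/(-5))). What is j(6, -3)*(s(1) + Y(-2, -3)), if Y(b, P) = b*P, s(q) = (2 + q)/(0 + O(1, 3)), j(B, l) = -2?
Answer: -117/10 ≈ -11.700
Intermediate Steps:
O(Z, I) = -20/Z (O(Z, I) = 4/((Z*(-⅕))) = 4/((-Z/5)) = 4*(-5/Z) = -20/Z)
s(q) = -⅒ - q/20 (s(q) = (2 + q)/(0 - 20/1) = (2 + q)/(0 - 20*1) = (2 + q)/(0 - 20) = (2 + q)/(-20) = (2 + q)*(-1/20) = -⅒ - q/20)
Y(b, P) = P*b
j(6, -3)*(s(1) + Y(-2, -3)) = -2*((-⅒ - 1/20*1) - 3*(-2)) = -2*((-⅒ - 1/20) + 6) = -2*(-3/20 + 6) = -2*117/20 = -117/10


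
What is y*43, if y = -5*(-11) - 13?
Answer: 1806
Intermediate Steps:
y = 42 (y = 55 - 13 = 42)
y*43 = 42*43 = 1806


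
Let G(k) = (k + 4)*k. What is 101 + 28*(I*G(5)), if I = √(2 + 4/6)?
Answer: 101 + 840*√6 ≈ 2158.6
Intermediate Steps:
G(k) = k*(4 + k) (G(k) = (4 + k)*k = k*(4 + k))
I = 2*√6/3 (I = √(2 + 4*(⅙)) = √(2 + ⅔) = √(8/3) = 2*√6/3 ≈ 1.6330)
101 + 28*(I*G(5)) = 101 + 28*((2*√6/3)*(5*(4 + 5))) = 101 + 28*((2*√6/3)*(5*9)) = 101 + 28*((2*√6/3)*45) = 101 + 28*(30*√6) = 101 + 840*√6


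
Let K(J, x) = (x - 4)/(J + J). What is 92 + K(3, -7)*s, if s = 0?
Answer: 92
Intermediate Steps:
K(J, x) = (-4 + x)/(2*J) (K(J, x) = (-4 + x)/((2*J)) = (-4 + x)*(1/(2*J)) = (-4 + x)/(2*J))
92 + K(3, -7)*s = 92 + ((1/2)*(-4 - 7)/3)*0 = 92 + ((1/2)*(1/3)*(-11))*0 = 92 - 11/6*0 = 92 + 0 = 92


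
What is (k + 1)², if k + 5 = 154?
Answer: 22500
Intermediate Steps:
k = 149 (k = -5 + 154 = 149)
(k + 1)² = (149 + 1)² = 150² = 22500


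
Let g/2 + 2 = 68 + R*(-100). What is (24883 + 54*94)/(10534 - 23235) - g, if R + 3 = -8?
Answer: -29648691/12701 ≈ -2334.4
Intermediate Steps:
R = -11 (R = -3 - 8 = -11)
g = 2332 (g = -4 + 2*(68 - 11*(-100)) = -4 + 2*(68 + 1100) = -4 + 2*1168 = -4 + 2336 = 2332)
(24883 + 54*94)/(10534 - 23235) - g = (24883 + 54*94)/(10534 - 23235) - 1*2332 = (24883 + 5076)/(-12701) - 2332 = 29959*(-1/12701) - 2332 = -29959/12701 - 2332 = -29648691/12701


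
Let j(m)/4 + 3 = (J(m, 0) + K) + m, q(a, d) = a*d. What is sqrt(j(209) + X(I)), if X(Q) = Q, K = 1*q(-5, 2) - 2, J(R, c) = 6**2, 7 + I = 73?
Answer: sqrt(986) ≈ 31.401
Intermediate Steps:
I = 66 (I = -7 + 73 = 66)
J(R, c) = 36
K = -12 (K = 1*(-5*2) - 2 = 1*(-10) - 2 = -10 - 2 = -12)
j(m) = 84 + 4*m (j(m) = -12 + 4*((36 - 12) + m) = -12 + 4*(24 + m) = -12 + (96 + 4*m) = 84 + 4*m)
sqrt(j(209) + X(I)) = sqrt((84 + 4*209) + 66) = sqrt((84 + 836) + 66) = sqrt(920 + 66) = sqrt(986)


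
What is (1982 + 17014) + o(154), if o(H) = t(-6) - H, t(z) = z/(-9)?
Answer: 56528/3 ≈ 18843.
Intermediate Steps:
t(z) = -z/9 (t(z) = z*(-⅑) = -z/9)
o(H) = ⅔ - H (o(H) = -⅑*(-6) - H = ⅔ - H)
(1982 + 17014) + o(154) = (1982 + 17014) + (⅔ - 1*154) = 18996 + (⅔ - 154) = 18996 - 460/3 = 56528/3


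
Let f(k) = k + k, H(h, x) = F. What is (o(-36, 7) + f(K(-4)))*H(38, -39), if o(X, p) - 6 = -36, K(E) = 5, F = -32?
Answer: 640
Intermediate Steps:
o(X, p) = -30 (o(X, p) = 6 - 36 = -30)
H(h, x) = -32
f(k) = 2*k
(o(-36, 7) + f(K(-4)))*H(38, -39) = (-30 + 2*5)*(-32) = (-30 + 10)*(-32) = -20*(-32) = 640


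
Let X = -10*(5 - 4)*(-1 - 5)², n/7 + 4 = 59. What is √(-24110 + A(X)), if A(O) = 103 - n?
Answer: 2*I*√6098 ≈ 156.18*I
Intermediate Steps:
n = 385 (n = -28 + 7*59 = -28 + 413 = 385)
X = -360 (X = -10*(-6)² = -10*36 = -360)
A(O) = -282 (A(O) = 103 - 1*385 = 103 - 385 = -282)
√(-24110 + A(X)) = √(-24110 - 282) = √(-24392) = 2*I*√6098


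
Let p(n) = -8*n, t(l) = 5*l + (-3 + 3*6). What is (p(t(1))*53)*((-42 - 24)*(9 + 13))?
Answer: 12312960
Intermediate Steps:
t(l) = 15 + 5*l (t(l) = 5*l + (-3 + 18) = 5*l + 15 = 15 + 5*l)
(p(t(1))*53)*((-42 - 24)*(9 + 13)) = (-8*(15 + 5*1)*53)*((-42 - 24)*(9 + 13)) = (-8*(15 + 5)*53)*(-66*22) = (-8*20*53)*(-1452) = -160*53*(-1452) = -8480*(-1452) = 12312960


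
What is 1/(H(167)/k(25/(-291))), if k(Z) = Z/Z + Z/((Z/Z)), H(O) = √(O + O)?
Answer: 133*√334/48597 ≈ 0.050017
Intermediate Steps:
H(O) = √2*√O (H(O) = √(2*O) = √2*√O)
k(Z) = 1 + Z (k(Z) = 1 + Z/1 = 1 + Z*1 = 1 + Z)
1/(H(167)/k(25/(-291))) = 1/((√2*√167)/(1 + 25/(-291))) = 1/(√334/(1 + 25*(-1/291))) = 1/(√334/(1 - 25/291)) = 1/(√334/(266/291)) = 1/(√334*(291/266)) = 1/(291*√334/266) = 133*√334/48597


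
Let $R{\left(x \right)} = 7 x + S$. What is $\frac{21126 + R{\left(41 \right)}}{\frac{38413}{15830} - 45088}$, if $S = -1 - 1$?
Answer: $- \frac{338936130}{713704627} \approx -0.4749$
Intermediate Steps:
$S = -2$
$R{\left(x \right)} = -2 + 7 x$ ($R{\left(x \right)} = 7 x - 2 = -2 + 7 x$)
$\frac{21126 + R{\left(41 \right)}}{\frac{38413}{15830} - 45088} = \frac{21126 + \left(-2 + 7 \cdot 41\right)}{\frac{38413}{15830} - 45088} = \frac{21126 + \left(-2 + 287\right)}{38413 \cdot \frac{1}{15830} - 45088} = \frac{21126 + 285}{\frac{38413}{15830} - 45088} = \frac{21411}{- \frac{713704627}{15830}} = 21411 \left(- \frac{15830}{713704627}\right) = - \frac{338936130}{713704627}$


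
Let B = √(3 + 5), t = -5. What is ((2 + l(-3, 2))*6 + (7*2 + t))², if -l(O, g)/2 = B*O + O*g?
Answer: 19017 + 13392*√2 ≈ 37956.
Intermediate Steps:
B = 2*√2 (B = √8 = 2*√2 ≈ 2.8284)
l(O, g) = -4*O*√2 - 2*O*g (l(O, g) = -2*((2*√2)*O + O*g) = -2*(2*O*√2 + O*g) = -2*(O*g + 2*O*√2) = -4*O*√2 - 2*O*g)
((2 + l(-3, 2))*6 + (7*2 + t))² = ((2 - 2*(-3)*(2 + 2*√2))*6 + (7*2 - 5))² = ((2 + (12 + 12*√2))*6 + (14 - 5))² = ((14 + 12*√2)*6 + 9)² = ((84 + 72*√2) + 9)² = (93 + 72*√2)²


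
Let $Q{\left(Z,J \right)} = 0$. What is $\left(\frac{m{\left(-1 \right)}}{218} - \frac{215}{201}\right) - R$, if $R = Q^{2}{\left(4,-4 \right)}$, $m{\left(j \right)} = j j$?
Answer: $- \frac{46669}{43818} \approx -1.0651$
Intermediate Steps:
$m{\left(j \right)} = j^{2}$
$R = 0$ ($R = 0^{2} = 0$)
$\left(\frac{m{\left(-1 \right)}}{218} - \frac{215}{201}\right) - R = \left(\frac{\left(-1\right)^{2}}{218} - \frac{215}{201}\right) - 0 = \left(1 \cdot \frac{1}{218} - \frac{215}{201}\right) + 0 = \left(\frac{1}{218} - \frac{215}{201}\right) + 0 = - \frac{46669}{43818} + 0 = - \frac{46669}{43818}$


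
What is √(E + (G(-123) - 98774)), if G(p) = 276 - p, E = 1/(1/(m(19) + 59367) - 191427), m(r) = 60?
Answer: 41*I*√1893350594848502350094/5687966164 ≈ 313.65*I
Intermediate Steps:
E = -59427/11375932328 (E = 1/(1/(60 + 59367) - 191427) = 1/(1/59427 - 191427) = 1/(-11375932328/59427) = -59427/11375932328 ≈ -5.2239e-6)
√(E + (G(-123) - 98774)) = √(-59427/11375932328 + ((276 - 1*(-123)) - 98774)) = √(-59427/11375932328 + ((276 + 123) - 98774)) = √(-59427/11375932328 + (399 - 98774)) = √(-59427/11375932328 - 98375) = √(-1119107342826427/11375932328) = 41*I*√1893350594848502350094/5687966164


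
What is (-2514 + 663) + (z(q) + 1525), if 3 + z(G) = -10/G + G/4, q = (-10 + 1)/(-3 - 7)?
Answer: -122359/360 ≈ -339.89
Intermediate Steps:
q = 9/10 (q = -9/(-10) = -9*(-1/10) = 9/10 ≈ 0.90000)
z(G) = -3 - 10/G + G/4 (z(G) = -3 + (-10/G + G/4) = -3 - 10/G + G/4)
(-2514 + 663) + (z(q) + 1525) = (-2514 + 663) + ((-3 - 10/9/10 + (1/4)*(9/10)) + 1525) = -1851 + ((-3 - 10*10/9 + 9/40) + 1525) = -1851 + ((-3 - 100/9 + 9/40) + 1525) = -1851 + (-4999/360 + 1525) = -1851 + 544001/360 = -122359/360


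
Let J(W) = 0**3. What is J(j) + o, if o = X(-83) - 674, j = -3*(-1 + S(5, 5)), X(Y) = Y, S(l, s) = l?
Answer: -757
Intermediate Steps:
j = -12 (j = -3*(-1 + 5) = -3*4 = -12)
J(W) = 0
o = -757 (o = -83 - 674 = -757)
J(j) + o = 0 - 757 = -757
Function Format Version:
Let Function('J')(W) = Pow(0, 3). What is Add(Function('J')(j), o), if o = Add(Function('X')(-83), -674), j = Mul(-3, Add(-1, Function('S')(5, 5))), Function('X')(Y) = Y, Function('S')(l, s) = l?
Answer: -757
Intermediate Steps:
j = -12 (j = Mul(-3, Add(-1, 5)) = Mul(-3, 4) = -12)
Function('J')(W) = 0
o = -757 (o = Add(-83, -674) = -757)
Add(Function('J')(j), o) = Add(0, -757) = -757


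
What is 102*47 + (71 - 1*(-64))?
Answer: 4929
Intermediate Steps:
102*47 + (71 - 1*(-64)) = 4794 + (71 + 64) = 4794 + 135 = 4929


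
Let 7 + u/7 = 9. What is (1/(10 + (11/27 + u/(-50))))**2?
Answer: 455625/46730896 ≈ 0.0097500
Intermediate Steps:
u = 14 (u = -49 + 7*9 = -49 + 63 = 14)
(1/(10 + (11/27 + u/(-50))))**2 = (1/(10 + (11/27 + 14/(-50))))**2 = (1/(10 + (11*(1/27) + 14*(-1/50))))**2 = (1/(10 + (11/27 - 7/25)))**2 = (1/(10 + 86/675))**2 = (1/(6836/675))**2 = (675/6836)**2 = 455625/46730896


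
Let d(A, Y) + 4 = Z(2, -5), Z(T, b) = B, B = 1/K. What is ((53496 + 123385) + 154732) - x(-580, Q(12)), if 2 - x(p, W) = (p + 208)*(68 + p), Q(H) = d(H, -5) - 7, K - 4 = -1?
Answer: 522075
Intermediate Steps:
K = 3 (K = 4 - 1 = 3)
B = 1/3 ≈ 0.33333
Z(T, b) = 1/3
d(A, Y) = -11/3 (d(A, Y) = -4 + 1/3 = -11/3)
Q(H) = -32/3 (Q(H) = -11/3 - 7 = -32/3)
x(p, W) = 2 - (68 + p)*(208 + p) (x(p, W) = 2 - (p + 208)*(68 + p) = 2 - (208 + p)*(68 + p) = 2 - (68 + p)*(208 + p))
((53496 + 123385) + 154732) - x(-580, Q(12)) = ((53496 + 123385) + 154732) - (-14142 - 1*(-580)**2 - 276*(-580)) = (176881 + 154732) - (-14142 - 1*336400 + 160080) = 331613 - (-14142 - 336400 + 160080) = 331613 - 1*(-190462) = 331613 + 190462 = 522075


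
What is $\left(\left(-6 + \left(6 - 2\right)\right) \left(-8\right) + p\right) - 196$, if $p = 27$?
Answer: $-153$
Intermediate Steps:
$\left(\left(-6 + \left(6 - 2\right)\right) \left(-8\right) + p\right) - 196 = \left(\left(-6 + \left(6 - 2\right)\right) \left(-8\right) + 27\right) - 196 = \left(\left(-6 + 4\right) \left(-8\right) + 27\right) - 196 = \left(\left(-2\right) \left(-8\right) + 27\right) - 196 = \left(16 + 27\right) - 196 = 43 - 196 = -153$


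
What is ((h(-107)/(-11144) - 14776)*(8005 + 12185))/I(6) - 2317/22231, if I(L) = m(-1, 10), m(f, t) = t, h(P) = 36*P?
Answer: -1847664667761659/61935566 ≈ -2.9832e+7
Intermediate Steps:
I(L) = 10
((h(-107)/(-11144) - 14776)*(8005 + 12185))/I(6) - 2317/22231 = (((36*(-107))/(-11144) - 14776)*(8005 + 12185))/10 - 2317/22231 = ((-3852*(-1/11144) - 14776)*20190)*(⅒) - 2317*1/22231 = ((963/2786 - 14776)*20190)*(⅒) - 2317/22231 = -41164973/2786*20190*(⅒) - 2317/22231 = -415560402435/1393*⅒ - 2317/22231 = -83112080487/2786 - 2317/22231 = -1847664667761659/61935566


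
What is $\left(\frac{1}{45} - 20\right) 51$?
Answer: $- \frac{15283}{15} \approx -1018.9$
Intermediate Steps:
$\left(\frac{1}{45} - 20\right) 51 = \left(- \frac{899}{45}\right) 51 = - \frac{15283}{15}$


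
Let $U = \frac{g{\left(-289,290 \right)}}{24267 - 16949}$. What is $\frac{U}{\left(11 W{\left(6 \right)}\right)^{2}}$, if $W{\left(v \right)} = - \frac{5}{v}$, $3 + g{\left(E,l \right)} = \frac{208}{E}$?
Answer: $- \frac{774}{127951571} \approx -6.0492 \cdot 10^{-6}$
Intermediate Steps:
$g{\left(E,l \right)} = -3 + \frac{208}{E}$
$U = - \frac{1075}{2114902}$ ($U = \frac{-3 + \frac{208}{-289}}{24267 - 16949} = \frac{-3 + 208 \left(- \frac{1}{289}\right)}{24267 - 16949} = \frac{-3 - \frac{208}{289}}{7318} = \left(- \frac{1075}{289}\right) \frac{1}{7318} = - \frac{1075}{2114902} \approx -0.0005083$)
$\frac{U}{\left(11 W{\left(6 \right)}\right)^{2}} = - \frac{1075}{2114902 \left(11 \left(- \frac{5}{6}\right)\right)^{2}} = - \frac{1075}{2114902 \left(- \frac{55}{6}\right)^{2}} = - \frac{1075}{2114902 \cdot \frac{3025}{36}} = \left(- \frac{1075}{2114902}\right) \frac{36}{3025} = - \frac{774}{127951571}$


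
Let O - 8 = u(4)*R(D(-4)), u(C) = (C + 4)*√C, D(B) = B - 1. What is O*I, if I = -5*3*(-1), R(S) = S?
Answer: -1080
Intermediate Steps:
D(B) = -1 + B
u(C) = √C*(4 + C) (u(C) = (4 + C)*√C = √C*(4 + C))
O = -72 (O = 8 + (√4*(4 + 4))*(-1 - 4) = 8 + (2*8)*(-5) = 8 + 16*(-5) = 8 - 80 = -72)
I = 15 (I = -15*(-1) = 15)
O*I = -72*15 = -1080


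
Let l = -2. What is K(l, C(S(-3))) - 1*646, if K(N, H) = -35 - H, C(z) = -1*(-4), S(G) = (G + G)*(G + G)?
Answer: -685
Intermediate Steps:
S(G) = 4*G² (S(G) = (2*G)*(2*G) = 4*G²)
C(z) = 4
K(l, C(S(-3))) - 1*646 = (-35 - 1*4) - 1*646 = (-35 - 4) - 646 = -39 - 646 = -685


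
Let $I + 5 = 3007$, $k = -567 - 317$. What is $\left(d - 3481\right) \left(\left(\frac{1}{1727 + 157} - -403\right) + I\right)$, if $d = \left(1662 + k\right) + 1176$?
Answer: $- \frac{3265245689}{628} \approx -5.1994 \cdot 10^{6}$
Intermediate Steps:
$k = -884$
$d = 1954$ ($d = \left(1662 - 884\right) + 1176 = 778 + 1176 = 1954$)
$I = 3002$ ($I = -5 + 3007 = 3002$)
$\left(d - 3481\right) \left(\left(\frac{1}{1727 + 157} - -403\right) + I\right) = \left(1954 - 3481\right) \left(\left(\frac{1}{1727 + 157} - -403\right) + 3002\right) = - 1527 \left(\left(\frac{1}{1884} + 403\right) + 3002\right) = - 1527 \left(\frac{759253}{1884} + 3002\right) = \left(-1527\right) \frac{6415021}{1884} = - \frac{3265245689}{628}$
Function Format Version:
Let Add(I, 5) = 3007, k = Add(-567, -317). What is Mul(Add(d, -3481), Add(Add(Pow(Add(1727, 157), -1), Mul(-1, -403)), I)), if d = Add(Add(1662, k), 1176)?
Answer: Rational(-3265245689, 628) ≈ -5.1994e+6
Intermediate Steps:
k = -884
d = 1954 (d = Add(Add(1662, -884), 1176) = Add(778, 1176) = 1954)
I = 3002 (I = Add(-5, 3007) = 3002)
Mul(Add(d, -3481), Add(Add(Pow(Add(1727, 157), -1), Mul(-1, -403)), I)) = Mul(Add(1954, -3481), Add(Add(Pow(Add(1727, 157), -1), Mul(-1, -403)), 3002)) = Mul(-1527, Add(Add(Pow(1884, -1), 403), 3002)) = Mul(-1527, Add(Add(Rational(1, 1884), 403), 3002)) = Mul(-1527, Add(Rational(759253, 1884), 3002)) = Mul(-1527, Rational(6415021, 1884)) = Rational(-3265245689, 628)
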